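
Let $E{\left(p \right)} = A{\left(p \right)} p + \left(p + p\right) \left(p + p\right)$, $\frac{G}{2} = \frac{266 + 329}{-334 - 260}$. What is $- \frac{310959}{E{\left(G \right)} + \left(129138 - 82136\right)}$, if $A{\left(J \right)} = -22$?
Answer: $- \frac{27429382431}{4151303248} \approx -6.6074$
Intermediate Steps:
$G = - \frac{595}{297}$ ($G = 2 \frac{266 + 329}{-334 - 260} = 2 \frac{595}{-594} = 2 \cdot 595 \left(- \frac{1}{594}\right) = 2 \left(- \frac{595}{594}\right) = - \frac{595}{297} \approx -2.0034$)
$E{\left(p \right)} = - 22 p + 4 p^{2}$ ($E{\left(p \right)} = - 22 p + \left(p + p\right) \left(p + p\right) = - 22 p + 2 p 2 p = - 22 p + 4 p^{2}$)
$- \frac{310959}{E{\left(G \right)} + \left(129138 - 82136\right)} = - \frac{310959}{2 \left(- \frac{595}{297}\right) \left(-11 + 2 \left(- \frac{595}{297}\right)\right) + \left(129138 - 82136\right)} = - \frac{310959}{2 \left(- \frac{595}{297}\right) \left(-11 - \frac{1190}{297}\right) + 47002} = - \frac{310959}{2 \left(- \frac{595}{297}\right) \left(- \frac{4457}{297}\right) + 47002} = - \frac{310959}{\frac{5303830}{88209} + 47002} = - \frac{310959}{\frac{4151303248}{88209}} = \left(-310959\right) \frac{88209}{4151303248} = - \frac{27429382431}{4151303248}$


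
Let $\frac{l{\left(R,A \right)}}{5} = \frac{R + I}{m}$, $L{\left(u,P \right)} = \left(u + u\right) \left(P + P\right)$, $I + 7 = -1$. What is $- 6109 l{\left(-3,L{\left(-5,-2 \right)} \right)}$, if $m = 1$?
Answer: $335995$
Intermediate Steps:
$I = -8$ ($I = -7 - 1 = -8$)
$L{\left(u,P \right)} = 4 P u$ ($L{\left(u,P \right)} = 2 u 2 P = 4 P u$)
$l{\left(R,A \right)} = -40 + 5 R$ ($l{\left(R,A \right)} = 5 \frac{R - 8}{1} = 5 \left(-8 + R\right) 1 = 5 \left(-8 + R\right) = -40 + 5 R$)
$- 6109 l{\left(-3,L{\left(-5,-2 \right)} \right)} = - 6109 \left(-40 + 5 \left(-3\right)\right) = - 6109 \left(-40 - 15\right) = \left(-6109\right) \left(-55\right) = 335995$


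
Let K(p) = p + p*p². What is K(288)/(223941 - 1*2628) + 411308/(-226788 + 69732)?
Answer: 305062587463/2896544544 ≈ 105.32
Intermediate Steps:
K(p) = p + p³
K(288)/(223941 - 1*2628) + 411308/(-226788 + 69732) = (288 + 288³)/(223941 - 1*2628) + 411308/(-226788 + 69732) = (288 + 23887872)/(223941 - 2628) + 411308/(-157056) = 23888160/221313 + 411308*(-1/157056) = 23888160*(1/221313) - 102827/39264 = 7962720/73771 - 102827/39264 = 305062587463/2896544544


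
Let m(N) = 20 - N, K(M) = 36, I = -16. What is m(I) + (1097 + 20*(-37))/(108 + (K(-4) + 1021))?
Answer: 42297/1165 ≈ 36.306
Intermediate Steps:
m(I) + (1097 + 20*(-37))/(108 + (K(-4) + 1021)) = (20 - 1*(-16)) + (1097 + 20*(-37))/(108 + (36 + 1021)) = (20 + 16) + (1097 - 740)/(108 + 1057) = 36 + 357/1165 = 42297/1165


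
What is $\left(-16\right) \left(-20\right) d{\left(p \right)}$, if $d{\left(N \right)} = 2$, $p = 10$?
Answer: $640$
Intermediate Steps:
$\left(-16\right) \left(-20\right) d{\left(p \right)} = \left(-16\right) \left(-20\right) 2 = 320 \cdot 2 = 640$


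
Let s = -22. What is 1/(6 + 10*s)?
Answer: -1/214 ≈ -0.0046729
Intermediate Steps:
1/(6 + 10*s) = 1/(6 + 10*(-22)) = 1/(6 - 220) = 1/(-214) = -1/214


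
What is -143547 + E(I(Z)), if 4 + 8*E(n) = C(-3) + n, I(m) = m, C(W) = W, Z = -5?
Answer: -287097/2 ≈ -1.4355e+5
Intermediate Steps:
E(n) = -7/8 + n/8 (E(n) = -½ + (-3 + n)/8 = -½ + (-3/8 + n/8) = -7/8 + n/8)
-143547 + E(I(Z)) = -143547 + (-7/8 + (⅛)*(-5)) = -143547 + (-7/8 - 5/8) = -143547 - 3/2 = -287097/2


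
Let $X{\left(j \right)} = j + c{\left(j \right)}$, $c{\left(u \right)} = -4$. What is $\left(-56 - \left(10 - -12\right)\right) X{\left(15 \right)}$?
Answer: $-858$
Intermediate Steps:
$X{\left(j \right)} = -4 + j$ ($X{\left(j \right)} = j - 4 = -4 + j$)
$\left(-56 - \left(10 - -12\right)\right) X{\left(15 \right)} = \left(-56 - \left(10 - -12\right)\right) \left(-4 + 15\right) = \left(-56 - \left(10 + 12\right)\right) 11 = \left(-56 - 22\right) 11 = \left(-78\right) 11 = -858$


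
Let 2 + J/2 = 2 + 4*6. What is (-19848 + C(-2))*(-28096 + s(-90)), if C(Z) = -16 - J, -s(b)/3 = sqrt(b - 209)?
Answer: 559447552 + 59736*I*sqrt(299) ≈ 5.5945e+8 + 1.0329e+6*I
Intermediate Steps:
J = 48 (J = -4 + 2*(2 + 4*6) = -4 + 2*(2 + 24) = -4 + 2*26 = -4 + 52 = 48)
s(b) = -3*sqrt(-209 + b) (s(b) = -3*sqrt(b - 209) = -3*sqrt(-209 + b))
C(Z) = -64 (C(Z) = -16 - 1*48 = -16 - 48 = -64)
(-19848 + C(-2))*(-28096 + s(-90)) = (-19848 - 64)*(-28096 - 3*sqrt(-209 - 90)) = -19912*(-28096 - 3*I*sqrt(299)) = 559447552 + 59736*I*sqrt(299)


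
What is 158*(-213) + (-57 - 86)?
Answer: -33797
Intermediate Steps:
158*(-213) + (-57 - 86) = -33654 - 143 = -33797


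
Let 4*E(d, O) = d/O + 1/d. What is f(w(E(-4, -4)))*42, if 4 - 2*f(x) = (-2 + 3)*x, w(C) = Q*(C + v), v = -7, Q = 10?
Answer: 12117/8 ≈ 1514.6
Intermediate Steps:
E(d, O) = 1/(4*d) + d/(4*O) (E(d, O) = (d/O + 1/d)/4 = (1/d + d/O)/4 = 1/(4*d) + d/(4*O))
w(C) = -70 + 10*C (w(C) = 10*(C - 7) = 10*(-7 + C) = -70 + 10*C)
f(x) = 2 - x/2 (f(x) = 2 - (-2 + 3)*x/2 = 2 - x/2)
f(w(E(-4, -4)))*42 = (2 - (-70 + 10*((¼)*(-4 + (-4)²)/(-4*(-4))))/2)*42 = (2 - (-70 + 10*((¼)*(-¼)*(-¼)*(-4 + 16)))/2)*42 = (2 - (-70 + 10*((¼)*(-¼)*(-¼)*12))/2)*42 = (2 - (-70 + 10*(3/16))/2)*42 = (2 - (-70 + 15/8)/2)*42 = (2 - ½*(-545/8))*42 = (2 + 545/16)*42 = (577/16)*42 = 12117/8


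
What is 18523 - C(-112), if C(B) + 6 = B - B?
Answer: 18529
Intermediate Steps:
C(B) = -6 (C(B) = -6 + (B - B) = -6 + 0 = -6)
18523 - C(-112) = 18523 - 1*(-6) = 18523 + 6 = 18529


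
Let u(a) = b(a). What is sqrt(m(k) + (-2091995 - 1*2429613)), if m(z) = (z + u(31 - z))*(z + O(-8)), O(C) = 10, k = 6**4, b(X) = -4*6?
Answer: 2*I*sqrt(715094) ≈ 1691.3*I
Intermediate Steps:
b(X) = -24
k = 1296
u(a) = -24
m(z) = (-24 + z)*(10 + z) (m(z) = (z - 24)*(z + 10) = (-24 + z)*(10 + z))
sqrt(m(k) + (-2091995 - 1*2429613)) = sqrt((-240 + 1296**2 - 14*1296) + (-2091995 - 1*2429613)) = sqrt((-240 + 1679616 - 18144) + (-2091995 - 2429613)) = sqrt(1661232 - 4521608) = sqrt(-2860376) = 2*I*sqrt(715094)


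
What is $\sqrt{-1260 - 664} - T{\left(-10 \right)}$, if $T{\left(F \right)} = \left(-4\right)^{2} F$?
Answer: $160 + 2 i \sqrt{481} \approx 160.0 + 43.863 i$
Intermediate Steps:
$T{\left(F \right)} = 16 F$
$\sqrt{-1260 - 664} - T{\left(-10 \right)} = \sqrt{-1260 - 664} - 16 \left(-10\right) = \sqrt{-1924} - -160 = 2 i \sqrt{481} + 160 = 160 + 2 i \sqrt{481}$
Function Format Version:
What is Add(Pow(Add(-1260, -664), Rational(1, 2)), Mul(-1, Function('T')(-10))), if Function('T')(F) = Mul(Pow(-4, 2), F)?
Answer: Add(160, Mul(2, I, Pow(481, Rational(1, 2)))) ≈ Add(160.00, Mul(43.863, I))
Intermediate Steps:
Function('T')(F) = Mul(16, F)
Add(Pow(Add(-1260, -664), Rational(1, 2)), Mul(-1, Function('T')(-10))) = Add(Pow(Add(-1260, -664), Rational(1, 2)), Mul(-1, Mul(16, -10))) = Add(Pow(-1924, Rational(1, 2)), Mul(-1, -160)) = Add(Mul(2, I, Pow(481, Rational(1, 2))), 160) = Add(160, Mul(2, I, Pow(481, Rational(1, 2))))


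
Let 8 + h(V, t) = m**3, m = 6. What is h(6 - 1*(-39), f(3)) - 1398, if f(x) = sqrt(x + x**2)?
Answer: -1190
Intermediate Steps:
h(V, t) = 208 (h(V, t) = -8 + 6**3 = -8 + 216 = 208)
h(6 - 1*(-39), f(3)) - 1398 = 208 - 1398 = -1190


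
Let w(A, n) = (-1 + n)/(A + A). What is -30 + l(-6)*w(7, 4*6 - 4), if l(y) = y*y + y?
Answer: 75/7 ≈ 10.714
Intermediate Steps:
l(y) = y + y² (l(y) = y² + y = y + y²)
w(A, n) = (-1 + n)/(2*A) (w(A, n) = (-1 + n)/((2*A)) = (-1 + n)*(1/(2*A)) = (-1 + n)/(2*A))
-30 + l(-6)*w(7, 4*6 - 4) = -30 + (-6*(1 - 6))*((½)*(-1 + (4*6 - 4))/7) = -30 + (-6*(-5))*((½)*(⅐)*(-1 + (24 - 4))) = -30 + 30*((½)*(⅐)*(-1 + 20)) = -30 + 30*((½)*(⅐)*19) = -30 + 30*(19/14) = -30 + 285/7 = 75/7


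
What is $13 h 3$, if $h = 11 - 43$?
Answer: $-1248$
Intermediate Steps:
$h = -32$ ($h = 11 - 43 = -32$)
$13 h 3 = 13 \left(-32\right) 3 = \left(-416\right) 3 = -1248$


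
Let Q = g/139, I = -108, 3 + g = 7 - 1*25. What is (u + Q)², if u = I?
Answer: 225991089/19321 ≈ 11697.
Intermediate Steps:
g = -21 (g = -3 + (7 - 1*25) = -3 + (7 - 25) = -3 - 18 = -21)
u = -108
Q = -21/139 ≈ -0.15108
(u + Q)² = (-108 - 21/139)² = (-15033/139)² = 225991089/19321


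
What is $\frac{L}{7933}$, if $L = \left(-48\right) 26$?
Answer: $- \frac{1248}{7933} \approx -0.15732$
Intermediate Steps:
$L = -1248$
$\frac{L}{7933} = - \frac{1248}{7933}$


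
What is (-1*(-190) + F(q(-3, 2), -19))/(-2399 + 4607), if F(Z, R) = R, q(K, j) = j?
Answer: 57/736 ≈ 0.077446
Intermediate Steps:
(-1*(-190) + F(q(-3, 2), -19))/(-2399 + 4607) = (-1*(-190) - 19)/(-2399 + 4607) = (190 - 19)/2208 = 171*(1/2208) = 57/736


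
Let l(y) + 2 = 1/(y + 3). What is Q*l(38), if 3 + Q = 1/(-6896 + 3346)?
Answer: 862731/145550 ≈ 5.9274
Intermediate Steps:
l(y) = -2 + 1/(3 + y) (l(y) = -2 + 1/(y + 3) = -2 + 1/(3 + y))
Q = -10651/3550 (Q = -3 + 1/(-6896 + 3346) = -3 + 1/(-3550) = -3 - 1/3550 = -10651/3550 ≈ -3.0003)
Q*l(38) = -10651*(-5 - 2*38)/(3550*(3 + 38)) = -10651*(-5 - 76)/(3550*41) = -10651*(-81)/145550 = -10651/3550*(-81/41) = 862731/145550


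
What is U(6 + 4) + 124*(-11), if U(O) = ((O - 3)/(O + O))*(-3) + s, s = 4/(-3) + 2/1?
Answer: -81863/60 ≈ -1364.4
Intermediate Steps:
s = 2/3 (s = 4*(-1/3) + 2*1 = -4/3 + 2 = 2/3 ≈ 0.66667)
U(O) = 2/3 - 3*(-3 + O)/(2*O) (U(O) = ((O - 3)/(O + O))*(-3) + 2/3 = ((-3 + O)/((2*O)))*(-3) + 2/3 = ((-3 + O)*(1/(2*O)))*(-3) + 2/3 = ((-3 + O)/(2*O))*(-3) + 2/3 = -3*(-3 + O)/(2*O) + 2/3 = 2/3 - 3*(-3 + O)/(2*O))
U(6 + 4) + 124*(-11) = (27 - 5*(6 + 4))/(6*(6 + 4)) + 124*(-11) = (1/6)*(27 - 5*10)/10 - 1364 = (1/6)*(1/10)*(27 - 50) - 1364 = (1/6)*(1/10)*(-23) - 1364 = -23/60 - 1364 = -81863/60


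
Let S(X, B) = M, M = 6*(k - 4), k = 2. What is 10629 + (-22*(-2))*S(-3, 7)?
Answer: 10101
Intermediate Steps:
M = -12 (M = 6*(2 - 4) = 6*(-2) = -12)
S(X, B) = -12
10629 + (-22*(-2))*S(-3, 7) = 10629 - 22*(-2)*(-12) = 10629 + 44*(-12) = 10629 - 528 = 10101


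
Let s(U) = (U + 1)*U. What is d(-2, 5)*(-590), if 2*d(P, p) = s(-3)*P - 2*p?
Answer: 6490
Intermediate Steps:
s(U) = U*(1 + U) (s(U) = (1 + U)*U = U*(1 + U))
d(P, p) = -p + 3*P (d(P, p) = ((-3*(1 - 3))*P - 2*p)/2 = ((-3*(-2))*P - 2*p)/2 = (6*P - 2*p)/2 = (-2*p + 6*P)/2 = -p + 3*P)
d(-2, 5)*(-590) = (-1*5 + 3*(-2))*(-590) = (-5 - 6)*(-590) = -11*(-590) = 6490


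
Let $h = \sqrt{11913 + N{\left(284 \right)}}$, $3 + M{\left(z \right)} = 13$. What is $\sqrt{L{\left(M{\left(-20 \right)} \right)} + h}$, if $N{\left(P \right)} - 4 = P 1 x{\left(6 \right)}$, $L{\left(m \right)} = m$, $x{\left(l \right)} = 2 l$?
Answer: $\sqrt{10 + 5 \sqrt{613}} \approx 11.567$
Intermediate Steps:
$M{\left(z \right)} = 10$ ($M{\left(z \right)} = -3 + 13 = 10$)
$N{\left(P \right)} = 4 + 12 P$ ($N{\left(P \right)} = 4 + P 1 \cdot 2 \cdot 6 = 4 + P 12 = 4 + 12 P$)
$h = 5 \sqrt{613}$ ($h = \sqrt{11913 + \left(4 + 12 \cdot 284\right)} = \sqrt{11913 + \left(4 + 3408\right)} = \sqrt{11913 + 3412} = \sqrt{15325} = 5 \sqrt{613} \approx 123.79$)
$\sqrt{L{\left(M{\left(-20 \right)} \right)} + h} = \sqrt{10 + 5 \sqrt{613}}$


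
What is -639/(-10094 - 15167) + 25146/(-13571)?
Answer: -626541237/342817031 ≈ -1.8276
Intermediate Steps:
-639/(-10094 - 15167) + 25146/(-13571) = -639/(-25261) + 25146*(-1/13571) = -639*(-1/25261) - 25146/13571 = 639/25261 - 25146/13571 = -626541237/342817031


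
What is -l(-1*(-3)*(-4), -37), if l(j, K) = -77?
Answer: 77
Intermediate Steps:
-l(-1*(-3)*(-4), -37) = -1*(-77) = 77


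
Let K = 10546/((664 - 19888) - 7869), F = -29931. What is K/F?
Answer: 10546/810920583 ≈ 1.3005e-5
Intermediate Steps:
K = -10546/27093 (K = 10546/(-19224 - 7869) = 10546/(-27093) = 10546*(-1/27093) = -10546/27093 ≈ -0.38925)
K/F = -10546/27093/(-29931) = -10546/27093*(-1/29931) = 10546/810920583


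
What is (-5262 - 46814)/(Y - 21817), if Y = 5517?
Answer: 13019/4075 ≈ 3.1948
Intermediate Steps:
(-5262 - 46814)/(Y - 21817) = (-5262 - 46814)/(5517 - 21817) = -52076/(-16300) = -52076*(-1/16300) = 13019/4075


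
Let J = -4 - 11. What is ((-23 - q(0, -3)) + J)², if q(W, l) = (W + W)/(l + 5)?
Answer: 1444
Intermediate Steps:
q(W, l) = 2*W/(5 + l) (q(W, l) = (2*W)/(5 + l) = 2*W/(5 + l))
J = -15
((-23 - q(0, -3)) + J)² = ((-23 - 2*0/(5 - 3)) - 15)² = ((-23 - 2*0/2) - 15)² = ((-23 - 1*0) - 15)² = ((-23 + 0) - 15)² = (-23 - 15)² = (-38)² = 1444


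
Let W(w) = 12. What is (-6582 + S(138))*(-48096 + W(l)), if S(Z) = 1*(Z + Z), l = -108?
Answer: 303217704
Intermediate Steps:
S(Z) = 2*Z (S(Z) = 1*(2*Z) = 2*Z)
(-6582 + S(138))*(-48096 + W(l)) = (-6582 + 2*138)*(-48096 + 12) = (-6582 + 276)*(-48084) = -6306*(-48084) = 303217704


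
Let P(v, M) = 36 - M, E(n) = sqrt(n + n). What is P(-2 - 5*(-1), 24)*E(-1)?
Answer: 12*I*sqrt(2) ≈ 16.971*I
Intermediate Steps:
E(n) = sqrt(2)*sqrt(n) (E(n) = sqrt(2*n) = sqrt(2)*sqrt(n))
P(-2 - 5*(-1), 24)*E(-1) = (36 - 1*24)*(sqrt(2)*sqrt(-1)) = (36 - 24)*(sqrt(2)*I) = 12*(I*sqrt(2)) = 12*I*sqrt(2)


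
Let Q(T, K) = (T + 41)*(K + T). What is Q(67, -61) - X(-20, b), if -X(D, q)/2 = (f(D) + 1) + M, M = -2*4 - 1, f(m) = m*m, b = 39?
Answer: 1432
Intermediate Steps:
f(m) = m²
M = -9 (M = -8 - 1 = -9)
Q(T, K) = (41 + T)*(K + T)
X(D, q) = 16 - 2*D² (X(D, q) = -2*((D² + 1) - 9) = -2*((1 + D²) - 9) = -2*(-8 + D²) = 16 - 2*D²)
Q(67, -61) - X(-20, b) = (67² + 41*(-61) + 41*67 - 61*67) - (16 - 2*(-20)²) = (4489 - 2501 + 2747 - 4087) - (16 - 2*400) = 648 - (16 - 800) = 648 - 1*(-784) = 648 + 784 = 1432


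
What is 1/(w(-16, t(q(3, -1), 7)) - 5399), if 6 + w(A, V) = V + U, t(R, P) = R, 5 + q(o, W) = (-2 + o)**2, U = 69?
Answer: -1/5340 ≈ -0.00018727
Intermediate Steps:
q(o, W) = -5 + (-2 + o)**2
w(A, V) = 63 + V (w(A, V) = -6 + (V + 69) = -6 + (69 + V) = 63 + V)
1/(w(-16, t(q(3, -1), 7)) - 5399) = 1/((63 + (-5 + (-2 + 3)**2)) - 5399) = 1/((63 + (-5 + 1**2)) - 5399) = 1/((63 + (-5 + 1)) - 5399) = 1/((63 - 4) - 5399) = 1/(59 - 5399) = 1/(-5340) = -1/5340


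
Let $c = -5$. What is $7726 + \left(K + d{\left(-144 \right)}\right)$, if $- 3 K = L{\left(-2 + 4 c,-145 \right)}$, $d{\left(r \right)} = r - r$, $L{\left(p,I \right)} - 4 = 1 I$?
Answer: $7773$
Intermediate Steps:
$L{\left(p,I \right)} = 4 + I$ ($L{\left(p,I \right)} = 4 + 1 I = 4 + I$)
$d{\left(r \right)} = 0$
$K = 47$ ($K = - \frac{4 - 145}{3} = \left(- \frac{1}{3}\right) \left(-141\right) = 47$)
$7726 + \left(K + d{\left(-144 \right)}\right) = 7726 + \left(47 + 0\right) = 7726 + 47 = 7773$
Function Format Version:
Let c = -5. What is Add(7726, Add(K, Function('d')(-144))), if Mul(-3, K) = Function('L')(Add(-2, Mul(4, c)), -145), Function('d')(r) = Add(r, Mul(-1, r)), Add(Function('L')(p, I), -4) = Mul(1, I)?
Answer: 7773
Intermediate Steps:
Function('L')(p, I) = Add(4, I) (Function('L')(p, I) = Add(4, Mul(1, I)) = Add(4, I))
Function('d')(r) = 0
K = 47 (K = Mul(Rational(-1, 3), Add(4, -145)) = Mul(Rational(-1, 3), -141) = 47)
Add(7726, Add(K, Function('d')(-144))) = Add(7726, Add(47, 0)) = Add(7726, 47) = 7773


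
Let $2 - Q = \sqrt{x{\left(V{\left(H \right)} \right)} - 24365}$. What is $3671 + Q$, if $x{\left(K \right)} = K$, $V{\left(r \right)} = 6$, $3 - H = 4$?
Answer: $3673 - i \sqrt{24359} \approx 3673.0 - 156.07 i$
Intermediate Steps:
$H = -1$ ($H = 3 - 4 = -1$)
$Q = 2 - i \sqrt{24359}$ ($Q = 2 - \sqrt{6 - 24365} = 2 - \sqrt{-24359} = 2 - i \sqrt{24359} \approx 2.0 - 156.07 i$)
$3671 + Q = 3671 + \left(2 - i \sqrt{24359}\right) = 3673 - i \sqrt{24359}$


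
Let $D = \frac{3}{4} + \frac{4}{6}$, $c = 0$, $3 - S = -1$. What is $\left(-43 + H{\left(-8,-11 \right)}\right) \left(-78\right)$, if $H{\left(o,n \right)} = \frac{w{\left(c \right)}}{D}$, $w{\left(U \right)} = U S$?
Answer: $3354$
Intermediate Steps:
$S = 4$ ($S = 3 - -1 = 3 + 1 = 4$)
$w{\left(U \right)} = 4 U$ ($w{\left(U \right)} = U 4 = 4 U$)
$D = \frac{17}{12}$ ($D = 3 \cdot \frac{1}{4} + 4 \cdot \frac{1}{6} = \frac{3}{4} + \frac{2}{3} = \frac{17}{12} \approx 1.4167$)
$H{\left(o,n \right)} = 0$ ($H{\left(o,n \right)} = \frac{4 \cdot 0}{\frac{17}{12}} = 0 \cdot \frac{12}{17} = 0$)
$\left(-43 + H{\left(-8,-11 \right)}\right) \left(-78\right) = \left(-43 + 0\right) \left(-78\right) = \left(-43\right) \left(-78\right) = 3354$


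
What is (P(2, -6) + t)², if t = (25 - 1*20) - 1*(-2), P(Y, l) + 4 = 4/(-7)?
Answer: 289/49 ≈ 5.8980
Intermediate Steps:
P(Y, l) = -32/7 (P(Y, l) = -4 + 4/(-7) = -4 + 4*(-⅐) = -4 - 4/7 = -32/7)
t = 7 (t = (25 - 20) + 2 = 5 + 2 = 7)
(P(2, -6) + t)² = (-32/7 + 7)² = (17/7)² = 289/49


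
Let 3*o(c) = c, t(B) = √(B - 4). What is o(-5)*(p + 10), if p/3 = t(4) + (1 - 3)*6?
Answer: 130/3 ≈ 43.333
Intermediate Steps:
t(B) = √(-4 + B)
o(c) = c/3
p = -36 (p = 3*(√(-4 + 4) + (1 - 3)*6) = 3*(√0 - 2*6) = 3*(0 - 12) = 3*(-12) = -36)
o(-5)*(p + 10) = ((⅓)*(-5))*(-36 + 10) = -5/3*(-26) = 130/3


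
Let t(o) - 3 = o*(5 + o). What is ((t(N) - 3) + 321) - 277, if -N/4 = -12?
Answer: 2588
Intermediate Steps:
N = 48 (N = -4*(-12) = 48)
t(o) = 3 + o*(5 + o)
((t(N) - 3) + 321) - 277 = (((3 + 48**2 + 5*48) - 3) + 321) - 277 = (((3 + 2304 + 240) - 3) + 321) - 277 = ((2547 - 3) + 321) - 277 = (2544 + 321) - 277 = 2865 - 277 = 2588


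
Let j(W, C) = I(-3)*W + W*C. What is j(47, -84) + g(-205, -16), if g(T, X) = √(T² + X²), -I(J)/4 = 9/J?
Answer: -3384 + √42281 ≈ -3178.4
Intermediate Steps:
I(J) = -36/J
j(W, C) = 12*W + C*W (j(W, C) = (-36/(-3))*W + W*C = (-36*(-⅓))*W + C*W = 12*W + C*W)
j(47, -84) + g(-205, -16) = 47*(12 - 84) + √((-205)² + (-16)²) = 47*(-72) + √(42025 + 256) = -3384 + √42281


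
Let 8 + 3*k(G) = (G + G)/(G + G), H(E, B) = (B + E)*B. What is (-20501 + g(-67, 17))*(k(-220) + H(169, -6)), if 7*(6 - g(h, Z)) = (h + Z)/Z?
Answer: 421921915/21 ≈ 2.0092e+7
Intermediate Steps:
g(h, Z) = 6 - (Z + h)/(7*Z) (g(h, Z) = 6 - (h + Z)/(7*Z) = 6 - (Z + h)/(7*Z))
H(E, B) = B*(B + E)
k(G) = -7/3 (k(G) = -8/3 + ((G + G)/(G + G))/3 = -8/3 + ((2*G)/((2*G)))/3 = -8/3 + ((2*G)*(1/(2*G)))/3 = -8/3 + (⅓)*1 = -8/3 + ⅓ = -7/3)
(-20501 + g(-67, 17))*(k(-220) + H(169, -6)) = (-20501 + (⅐)*(-1*(-67) + 41*17)/17)*(-7/3 - 6*(-6 + 169)) = (-20501 + (⅐)*(1/17)*(67 + 697))*(-7/3 - 6*163) = (-20501 + (⅐)*(1/17)*764)*(-7/3 - 978) = (-20501 + 764/119)*(-2941/3) = -2438855/119*(-2941/3) = 421921915/21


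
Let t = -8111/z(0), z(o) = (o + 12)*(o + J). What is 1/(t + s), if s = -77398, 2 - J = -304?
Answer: -3672/284213567 ≈ -1.2920e-5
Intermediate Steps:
J = 306 (J = 2 - 1*(-304) = 2 + 304 = 306)
z(o) = (12 + o)*(306 + o) (z(o) = (o + 12)*(o + 306) = (12 + o)*(306 + o))
t = -8111/3672 (t = -8111/(3672 + 0**2 + 318*0) = -8111/(3672 + 0 + 0) = -8111/3672 ≈ -2.2089)
1/(t + s) = 1/(-8111/3672 - 77398) = 1/(-284213567/3672) = -3672/284213567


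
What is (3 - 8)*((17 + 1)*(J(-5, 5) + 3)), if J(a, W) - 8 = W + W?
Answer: -1890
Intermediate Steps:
J(a, W) = 8 + 2*W (J(a, W) = 8 + (W + W) = 8 + 2*W)
(3 - 8)*((17 + 1)*(J(-5, 5) + 3)) = (3 - 8)*((17 + 1)*((8 + 2*5) + 3)) = -90*((8 + 10) + 3) = -90*(18 + 3) = -90*21 = -5*378 = -1890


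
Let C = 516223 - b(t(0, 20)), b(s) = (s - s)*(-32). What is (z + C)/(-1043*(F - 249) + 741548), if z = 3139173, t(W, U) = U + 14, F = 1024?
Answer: -3655396/66777 ≈ -54.740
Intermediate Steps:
t(W, U) = 14 + U
b(s) = 0 (b(s) = 0*(-32) = 0)
C = 516223 (C = 516223 - 1*0 = 516223 + 0 = 516223)
(z + C)/(-1043*(F - 249) + 741548) = (3139173 + 516223)/(-1043*(1024 - 249) + 741548) = 3655396/(-1043*775 + 741548) = 3655396/(-808325 + 741548) = 3655396/(-66777) = 3655396*(-1/66777) = -3655396/66777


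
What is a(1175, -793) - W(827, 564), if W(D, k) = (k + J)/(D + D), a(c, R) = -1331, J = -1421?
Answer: -2200617/1654 ≈ -1330.5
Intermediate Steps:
W(D, k) = (-1421 + k)/(2*D) (W(D, k) = (k - 1421)/(D + D) = (-1421 + k)/((2*D)) = (-1421 + k)*(1/(2*D)) = (-1421 + k)/(2*D))
a(1175, -793) - W(827, 564) = -1331 - (-1421 + 564)/(2*827) = -1331 - (-857)/(2*827) = -1331 - 1*(-857/1654) = -1331 + 857/1654 = -2200617/1654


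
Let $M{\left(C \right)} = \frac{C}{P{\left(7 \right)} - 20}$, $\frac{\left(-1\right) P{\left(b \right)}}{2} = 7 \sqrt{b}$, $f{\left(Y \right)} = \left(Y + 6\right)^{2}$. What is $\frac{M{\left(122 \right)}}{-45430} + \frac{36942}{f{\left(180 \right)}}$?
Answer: $\frac{2265554089}{2121789978} + \frac{61 \sqrt{7}}{1577070} \approx 1.0679$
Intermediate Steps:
$f{\left(Y \right)} = \left(6 + Y\right)^{2}$
$P{\left(b \right)} = - 14 \sqrt{b}$ ($P{\left(b \right)} = - 2 \cdot 7 \sqrt{b} = - 14 \sqrt{b}$)
$M{\left(C \right)} = \frac{C}{-20 - 14 \sqrt{7}}$ ($M{\left(C \right)} = \frac{C}{- 14 \sqrt{7} - 20} = \frac{C}{-20 - 14 \sqrt{7}}$)
$\frac{M{\left(122 \right)}}{-45430} + \frac{36942}{f{\left(180 \right)}} = \frac{\frac{5}{243} \cdot 122 - \frac{427 \sqrt{7}}{243}}{-45430} + \frac{36942}{\left(6 + 180\right)^{2}} = \left(\frac{610}{243} - \frac{427 \sqrt{7}}{243}\right) \left(- \frac{1}{45430}\right) + \frac{36942}{186^{2}} = \left(- \frac{61}{1103949} + \frac{61 \sqrt{7}}{1577070}\right) + \frac{36942}{34596} = \left(- \frac{61}{1103949} + \frac{61 \sqrt{7}}{1577070}\right) + 36942 \cdot \frac{1}{34596} = \left(- \frac{61}{1103949} + \frac{61 \sqrt{7}}{1577070}\right) + \frac{6157}{5766} = \frac{2265554089}{2121789978} + \frac{61 \sqrt{7}}{1577070}$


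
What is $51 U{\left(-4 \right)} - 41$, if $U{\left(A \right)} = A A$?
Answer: $775$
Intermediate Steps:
$U{\left(A \right)} = A^{2}$
$51 U{\left(-4 \right)} - 41 = 51 \left(-4\right)^{2} - 41 = 51 \cdot 16 - 41 = 816 - 41 = 775$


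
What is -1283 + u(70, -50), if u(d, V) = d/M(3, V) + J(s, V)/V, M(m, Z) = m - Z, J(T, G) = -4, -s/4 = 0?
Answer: -1698119/1325 ≈ -1281.6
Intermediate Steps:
s = 0 (s = -4*0 = 0)
u(d, V) = -4/V + d/(3 - V) (u(d, V) = d/(3 - V) - 4/V = -4/V + d/(3 - V))
-1283 + u(70, -50) = -1283 + (12 - 4*(-50) - 1*(-50)*70)/((-50)*(-3 - 50)) = -1283 - 1/50*(12 + 200 + 3500)/(-53) = -1283 - 1/50*(-1/53)*3712 = -1283 + 1856/1325 = -1698119/1325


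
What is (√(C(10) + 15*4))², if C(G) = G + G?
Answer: 80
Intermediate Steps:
C(G) = 2*G
(√(C(10) + 15*4))² = (√(2*10 + 15*4))² = (√(20 + 60))² = (√80)² = (4*√5)² = 80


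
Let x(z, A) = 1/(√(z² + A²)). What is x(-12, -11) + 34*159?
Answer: 5406 + √265/265 ≈ 5406.1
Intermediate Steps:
x(z, A) = (A² + z²)^(-½) (x(z, A) = 1/(√(A² + z²)) = (A² + z²)^(-½))
x(-12, -11) + 34*159 = ((-11)² + (-12)²)^(-½) + 34*159 = (121 + 144)^(-½) + 5406 = 265^(-½) + 5406 = √265/265 + 5406 = 5406 + √265/265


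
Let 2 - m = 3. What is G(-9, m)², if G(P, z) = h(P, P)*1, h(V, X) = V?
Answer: 81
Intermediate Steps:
m = -1 (m = 2 - 1*3 = 2 - 3 = -1)
G(P, z) = P (G(P, z) = P*1 = P)
G(-9, m)² = (-9)² = 81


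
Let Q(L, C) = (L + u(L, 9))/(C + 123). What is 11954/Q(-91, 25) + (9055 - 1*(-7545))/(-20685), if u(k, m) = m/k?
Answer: -333034963732/17147865 ≈ -19421.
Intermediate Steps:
Q(L, C) = (L + 9/L)/(123 + C) (Q(L, C) = (L + 9/L)/(C + 123) = (L + 9/L)/(123 + C))
11954/Q(-91, 25) + (9055 - 1*(-7545))/(-20685) = 11954/(((9 + (-91)**2)/((-91)*(123 + 25)))) + (9055 - 1*(-7545))/(-20685) = 11954/((-1/91*(9 + 8281)/148)) + (9055 + 7545)*(-1/20685) = 11954/((-1/91*1/148*8290)) + 16600*(-1/20685) = 11954/(-4145/6734) - 3320/4137 = 11954*(-6734/4145) - 3320/4137 = -80498236/4145 - 3320/4137 = -333034963732/17147865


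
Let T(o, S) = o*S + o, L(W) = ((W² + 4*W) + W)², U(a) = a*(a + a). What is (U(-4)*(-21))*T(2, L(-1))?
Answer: -22848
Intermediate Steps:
U(a) = 2*a² (U(a) = a*(2*a) = 2*a²)
L(W) = (W² + 5*W)²
T(o, S) = o + S*o (T(o, S) = S*o + o = o + S*o)
(U(-4)*(-21))*T(2, L(-1)) = ((2*(-4)²)*(-21))*(2*(1 + (-1)²*(5 - 1)²)) = ((2*16)*(-21))*(2*(1 + 1*4²)) = (32*(-21))*(2*(1 + 1*16)) = -1344*(1 + 16) = -1344*17 = -672*34 = -22848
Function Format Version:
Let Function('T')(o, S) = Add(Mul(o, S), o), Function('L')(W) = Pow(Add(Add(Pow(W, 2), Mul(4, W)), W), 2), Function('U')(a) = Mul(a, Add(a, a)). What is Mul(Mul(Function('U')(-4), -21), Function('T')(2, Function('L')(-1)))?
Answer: -22848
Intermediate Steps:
Function('U')(a) = Mul(2, Pow(a, 2)) (Function('U')(a) = Mul(a, Mul(2, a)) = Mul(2, Pow(a, 2)))
Function('L')(W) = Pow(Add(Pow(W, 2), Mul(5, W)), 2)
Function('T')(o, S) = Add(o, Mul(S, o)) (Function('T')(o, S) = Add(Mul(S, o), o) = Add(o, Mul(S, o)))
Mul(Mul(Function('U')(-4), -21), Function('T')(2, Function('L')(-1))) = Mul(Mul(Mul(2, Pow(-4, 2)), -21), Mul(2, Add(1, Mul(Pow(-1, 2), Pow(Add(5, -1), 2))))) = Mul(Mul(Mul(2, 16), -21), Mul(2, Add(1, Mul(1, Pow(4, 2))))) = Mul(Mul(32, -21), Mul(2, Add(1, Mul(1, 16)))) = Mul(-672, Mul(2, Add(1, 16))) = Mul(-672, Mul(2, 17)) = Mul(-672, 34) = -22848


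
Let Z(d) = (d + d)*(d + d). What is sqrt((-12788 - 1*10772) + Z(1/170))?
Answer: I*sqrt(170220999)/85 ≈ 153.49*I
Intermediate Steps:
Z(d) = 4*d**2 (Z(d) = (2*d)*(2*d) = 4*d**2)
sqrt((-12788 - 1*10772) + Z(1/170)) = sqrt((-12788 - 1*10772) + 4*(1/170)**2) = sqrt((-12788 - 10772) + 4*(1/170)**2) = sqrt(-23560 + 4*(1/28900)) = sqrt(-23560 + 1/7225) = sqrt(-170220999/7225) = I*sqrt(170220999)/85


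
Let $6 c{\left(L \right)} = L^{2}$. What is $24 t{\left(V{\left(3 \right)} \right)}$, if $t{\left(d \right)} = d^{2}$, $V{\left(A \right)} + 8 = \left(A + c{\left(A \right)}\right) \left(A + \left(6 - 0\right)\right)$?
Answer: $25350$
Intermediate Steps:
$c{\left(L \right)} = \frac{L^{2}}{6}$
$V{\left(A \right)} = -8 + \left(6 + A\right) \left(A + \frac{A^{2}}{6}\right)$ ($V{\left(A \right)} = -8 + \left(A + \frac{A^{2}}{6}\right) \left(A + \left(6 - 0\right)\right) = -8 + \left(A + \frac{A^{2}}{6}\right) \left(A + \left(6 + 0\right)\right) = -8 + \left(A + \frac{A^{2}}{6}\right) \left(A + 6\right) = -8 + \left(A + \frac{A^{2}}{6}\right) \left(6 + A\right) = -8 + \left(6 + A\right) \left(A + \frac{A^{2}}{6}\right)$)
$24 t{\left(V{\left(3 \right)} \right)} = 24 \left(-8 + 2 \cdot 3^{2} + 6 \cdot 3 + \frac{3^{3}}{6}\right)^{2} = 24 \left(-8 + 2 \cdot 9 + 18 + \frac{1}{6} \cdot 27\right)^{2} = 24 \left(-8 + 18 + 18 + \frac{9}{2}\right)^{2} = 24 \left(\frac{65}{2}\right)^{2} = 24 \cdot \frac{4225}{4} = 25350$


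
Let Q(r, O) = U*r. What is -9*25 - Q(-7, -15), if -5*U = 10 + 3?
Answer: -1216/5 ≈ -243.20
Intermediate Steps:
U = -13/5 (U = -(10 + 3)/5 = -1/5*13 = -13/5 ≈ -2.6000)
Q(r, O) = -13*r/5
-9*25 - Q(-7, -15) = -9*25 - (-13)*(-7)/5 = -225 - 1*91/5 = -225 - 91/5 = -1216/5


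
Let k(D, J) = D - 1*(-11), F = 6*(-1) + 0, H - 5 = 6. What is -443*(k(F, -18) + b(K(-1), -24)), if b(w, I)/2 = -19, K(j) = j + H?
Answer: 14619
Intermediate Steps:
H = 11 (H = 5 + 6 = 11)
K(j) = 11 + j (K(j) = j + 11 = 11 + j)
F = -6 (F = -6 + 0 = -6)
k(D, J) = 11 + D (k(D, J) = D + 11 = 11 + D)
b(w, I) = -38 (b(w, I) = 2*(-19) = -38)
-443*(k(F, -18) + b(K(-1), -24)) = -443*((11 - 6) - 38) = -443*(5 - 38) = -443*(-33) = 14619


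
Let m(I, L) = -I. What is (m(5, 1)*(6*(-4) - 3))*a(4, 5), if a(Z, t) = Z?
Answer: 540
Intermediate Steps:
(m(5, 1)*(6*(-4) - 3))*a(4, 5) = ((-1*5)*(6*(-4) - 3))*4 = -5*(-24 - 3)*4 = -5*(-27)*4 = 135*4 = 540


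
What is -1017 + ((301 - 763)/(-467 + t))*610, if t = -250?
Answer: -149123/239 ≈ -623.95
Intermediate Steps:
-1017 + ((301 - 763)/(-467 + t))*610 = -1017 + ((301 - 763)/(-467 - 250))*610 = -1017 - 462/(-717)*610 = -1017 - 462*(-1/717)*610 = -1017 + (154/239)*610 = -1017 + 93940/239 = -149123/239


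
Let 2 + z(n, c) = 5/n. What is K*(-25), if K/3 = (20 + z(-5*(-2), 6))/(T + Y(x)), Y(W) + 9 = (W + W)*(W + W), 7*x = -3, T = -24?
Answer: 45325/1054 ≈ 43.003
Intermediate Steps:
z(n, c) = -2 + 5/n
x = -3/7 (x = (1/7)*(-3) = -3/7 ≈ -0.42857)
Y(W) = -9 + 4*W**2 (Y(W) = -9 + (W + W)*(W + W) = -9 + (2*W)*(2*W) = -9 + 4*W**2)
K = -1813/1054 (K = 3*((20 + (-2 + 5/((-5*(-2)))))/(-24 + (-9 + 4*(-3/7)**2))) = 3*((20 + (-2 + 5/10))/(-24 + (-9 + 4*(9/49)))) = 3*((20 + (-2 + 5*(1/10)))/(-24 + (-9 + 36/49))) = 3*((20 + (-2 + 1/2))/(-24 - 405/49)) = 3*((20 - 3/2)/(-1581/49)) = 3*((37/2)*(-49/1581)) = 3*(-1813/3162) = -1813/1054 ≈ -1.7201)
K*(-25) = -1813/1054*(-25) = 45325/1054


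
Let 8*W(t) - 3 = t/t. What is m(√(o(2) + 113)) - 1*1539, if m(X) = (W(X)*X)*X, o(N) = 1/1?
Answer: -1482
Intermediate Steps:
W(t) = ½ (W(t) = 3/8 + (t/t)/8 = 3/8 + (⅛)*1 = 3/8 + ⅛ = ½)
o(N) = 1
m(X) = X²/2 (m(X) = (X/2)*X = X²/2)
m(√(o(2) + 113)) - 1*1539 = (√(1 + 113))²/2 - 1*1539 = (√114)²/2 - 1539 = (½)*114 - 1539 = 57 - 1539 = -1482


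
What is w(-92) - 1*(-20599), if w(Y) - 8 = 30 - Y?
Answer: 20729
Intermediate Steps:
w(Y) = 38 - Y (w(Y) = 8 + (30 - Y) = 38 - Y)
w(-92) - 1*(-20599) = (38 - 1*(-92)) - 1*(-20599) = (38 + 92) + 20599 = 130 + 20599 = 20729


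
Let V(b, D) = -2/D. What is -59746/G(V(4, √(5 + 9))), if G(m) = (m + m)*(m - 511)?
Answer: 209111/1827845 - 106855721*√14/3655690 ≈ -109.25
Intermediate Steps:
G(m) = 2*m*(-511 + m) (G(m) = (2*m)*(-511 + m) = 2*m*(-511 + m))
-59746/G(V(4, √(5 + 9))) = -59746*(-√(5 + 9)/(4*(-511 - 2/√(5 + 9)))) = -59746*(-√14/(4*(-511 - 2*√14/14))) = -59746*(-√14/(4*(-511 - √14/7))) = -(-29873)*√14/(2*(-511 - √14/7)) = 29873*√14/(2*(-511 - √14/7))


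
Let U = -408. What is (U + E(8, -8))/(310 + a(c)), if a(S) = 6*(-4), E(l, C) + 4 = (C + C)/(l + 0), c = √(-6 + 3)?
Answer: -207/143 ≈ -1.4476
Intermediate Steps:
c = I*√3 (c = √(-3) = I*√3 ≈ 1.732*I)
E(l, C) = -4 + 2*C/l (E(l, C) = -4 + (C + C)/(l + 0) = -4 + (2*C)/l = -4 + 2*C/l)
a(S) = -24
(U + E(8, -8))/(310 + a(c)) = (-408 + (-4 + 2*(-8)/8))/(310 - 24) = (-408 + (-4 + 2*(-8)*(⅛)))/286 = (-408 + (-4 - 2))*(1/286) = (-408 - 6)*(1/286) = -414*1/286 = -207/143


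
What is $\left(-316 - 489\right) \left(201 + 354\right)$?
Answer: $-446775$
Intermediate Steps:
$\left(-316 - 489\right) \left(201 + 354\right) = \left(-805\right) 555 = -446775$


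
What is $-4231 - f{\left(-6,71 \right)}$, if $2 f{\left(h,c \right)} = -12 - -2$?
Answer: $-4226$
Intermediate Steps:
$f{\left(h,c \right)} = -5$ ($f{\left(h,c \right)} = \frac{-12 - -2}{2} = \frac{-12 + 2}{2} = \frac{1}{2} \left(-10\right) = -5$)
$-4231 - f{\left(-6,71 \right)} = -4231 - -5 = -4231 + 5 = -4226$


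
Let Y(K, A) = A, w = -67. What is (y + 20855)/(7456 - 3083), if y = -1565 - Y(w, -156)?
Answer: 19446/4373 ≈ 4.4468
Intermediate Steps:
y = -1409 (y = -1565 - 1*(-156) = -1565 + 156 = -1409)
(y + 20855)/(7456 - 3083) = (-1409 + 20855)/(7456 - 3083) = 19446/4373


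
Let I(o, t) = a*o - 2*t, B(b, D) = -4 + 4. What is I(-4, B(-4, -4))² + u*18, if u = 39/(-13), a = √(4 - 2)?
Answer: -22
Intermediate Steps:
B(b, D) = 0
a = √2 ≈ 1.4142
I(o, t) = -2*t + o*√2 (I(o, t) = √2*o - 2*t = o*√2 - 2*t = -2*t + o*√2)
u = -3 (u = 39*(-1/13) = -3)
I(-4, B(-4, -4))² + u*18 = (-2*0 - 4*√2)² - 3*18 = (0 - 4*√2)² - 54 = (-4*√2)² - 54 = 32 - 54 = -22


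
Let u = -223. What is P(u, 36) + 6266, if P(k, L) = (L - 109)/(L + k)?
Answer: 1171815/187 ≈ 6266.4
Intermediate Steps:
P(k, L) = (-109 + L)/(L + k)
P(u, 36) + 6266 = (-109 + 36)/(36 - 223) + 6266 = -73/(-187) + 6266 = -1/187*(-73) + 6266 = 73/187 + 6266 = 1171815/187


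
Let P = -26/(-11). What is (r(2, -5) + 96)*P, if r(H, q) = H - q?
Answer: 2678/11 ≈ 243.45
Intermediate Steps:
P = 26/11 (P = -26*(-1/11) = 26/11 ≈ 2.3636)
(r(2, -5) + 96)*P = ((2 - 1*(-5)) + 96)*(26/11) = ((2 + 5) + 96)*(26/11) = (7 + 96)*(26/11) = 103*(26/11) = 2678/11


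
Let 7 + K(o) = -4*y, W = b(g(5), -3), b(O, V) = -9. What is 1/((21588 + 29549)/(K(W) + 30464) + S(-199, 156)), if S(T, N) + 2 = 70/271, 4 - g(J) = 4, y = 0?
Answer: -8253847/517577 ≈ -15.947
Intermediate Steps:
g(J) = 0 (g(J) = 4 - 1*4 = 4 - 4 = 0)
W = -9
K(o) = -7 (K(o) = -7 - 4*0 = -7 + 0 = -7)
S(T, N) = -472/271 (S(T, N) = -2 + 70/271 = -472/271)
1/((21588 + 29549)/(K(W) + 30464) + S(-199, 156)) = 1/((21588 + 29549)/(-7 + 30464) - 472/271) = 1/(51137/30457 - 472/271) = 1/(-517577/8253847) = -8253847/517577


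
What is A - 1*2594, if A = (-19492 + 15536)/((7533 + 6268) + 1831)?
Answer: -10138341/3908 ≈ -2594.3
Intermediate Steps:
A = -989/3908 (A = -3956/(13801 + 1831) = -3956/15632 = -3956*1/15632 = -989/3908 ≈ -0.25307)
A - 1*2594 = -989/3908 - 1*2594 = -989/3908 - 2594 = -10138341/3908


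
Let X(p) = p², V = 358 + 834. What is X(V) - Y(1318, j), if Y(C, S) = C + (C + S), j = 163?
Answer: 1418065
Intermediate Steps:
V = 1192
Y(C, S) = S + 2*C
X(V) - Y(1318, j) = 1192² - (163 + 2*1318) = 1420864 - (163 + 2636) = 1420864 - 1*2799 = 1420864 - 2799 = 1418065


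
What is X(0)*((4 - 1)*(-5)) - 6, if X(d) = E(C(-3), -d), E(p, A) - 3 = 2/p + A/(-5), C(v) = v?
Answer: -41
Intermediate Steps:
E(p, A) = 3 + 2/p - A/5 (E(p, A) = 3 + (2/p + A/(-5)) = 3 + (2/p + A*(-1/5)) = 3 + (2/p - A/5) = 3 + 2/p - A/5)
X(d) = 7/3 + d/5 (X(d) = 3 + 2/(-3) - (-1)*d/5 = 3 + 2*(-1/3) + d/5 = 3 - 2/3 + d/5 = 7/3 + d/5)
X(0)*((4 - 1)*(-5)) - 6 = (7/3 + (1/5)*0)*((4 - 1)*(-5)) - 6 = (7/3 + 0)*(3*(-5)) - 6 = (7/3)*(-15) - 6 = -35 - 6 = -41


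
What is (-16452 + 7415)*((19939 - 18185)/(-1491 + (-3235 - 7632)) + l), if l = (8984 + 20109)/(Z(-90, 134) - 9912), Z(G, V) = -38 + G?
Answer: 1704113659899/62037160 ≈ 27469.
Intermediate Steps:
l = -29093/10040 (l = (8984 + 20109)/((-38 - 90) - 9912) = 29093/(-128 - 9912) = 29093/(-10040) = 29093*(-1/10040) = -29093/10040 ≈ -2.8977)
(-16452 + 7415)*((19939 - 18185)/(-1491 + (-3235 - 7632)) + l) = (-16452 + 7415)*((19939 - 18185)/(-1491 + (-3235 - 7632)) - 29093/10040) = -9037*(1754/(-1491 - 10867) - 29093/10040) = -9037*(1754/(-12358) - 29093/10040) = -9037*(1754*(-1/12358) - 29093/10040) = -9037*(-877/6179 - 29093/10040) = -9037*(-188570727/62037160) = 1704113659899/62037160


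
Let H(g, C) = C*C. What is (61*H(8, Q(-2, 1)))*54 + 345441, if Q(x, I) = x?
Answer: 358617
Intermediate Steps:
H(g, C) = C²
(61*H(8, Q(-2, 1)))*54 + 345441 = (61*(-2)²)*54 + 345441 = (61*4)*54 + 345441 = 244*54 + 345441 = 13176 + 345441 = 358617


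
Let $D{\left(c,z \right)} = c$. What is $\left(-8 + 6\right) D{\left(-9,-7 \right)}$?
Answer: $18$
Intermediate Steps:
$\left(-8 + 6\right) D{\left(-9,-7 \right)} = \left(-8 + 6\right) \left(-9\right) = \left(-2\right) \left(-9\right) = 18$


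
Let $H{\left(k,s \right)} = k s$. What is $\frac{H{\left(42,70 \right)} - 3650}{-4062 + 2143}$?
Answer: $\frac{710}{1919} \approx 0.36998$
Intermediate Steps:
$\frac{H{\left(42,70 \right)} - 3650}{-4062 + 2143} = \frac{42 \cdot 70 - 3650}{-4062 + 2143} = \frac{2940 - 3650}{-1919} = \left(-710\right) \left(- \frac{1}{1919}\right) = \frac{710}{1919}$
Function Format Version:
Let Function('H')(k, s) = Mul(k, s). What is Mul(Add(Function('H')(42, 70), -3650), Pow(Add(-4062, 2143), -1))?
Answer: Rational(710, 1919) ≈ 0.36998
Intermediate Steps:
Mul(Add(Function('H')(42, 70), -3650), Pow(Add(-4062, 2143), -1)) = Mul(Add(Mul(42, 70), -3650), Pow(Add(-4062, 2143), -1)) = Mul(Add(2940, -3650), Pow(-1919, -1)) = Mul(-710, Rational(-1, 1919)) = Rational(710, 1919)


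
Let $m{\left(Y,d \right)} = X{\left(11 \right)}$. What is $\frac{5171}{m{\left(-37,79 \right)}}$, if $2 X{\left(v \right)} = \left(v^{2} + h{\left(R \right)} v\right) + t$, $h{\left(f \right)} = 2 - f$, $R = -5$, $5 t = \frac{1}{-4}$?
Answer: $\frac{206840}{3959} \approx 52.245$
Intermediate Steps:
$t = - \frac{1}{20}$ ($t = \frac{1}{5 \left(-4\right)} = \frac{1}{5} \left(- \frac{1}{4}\right) = - \frac{1}{20} \approx -0.05$)
$X{\left(v \right)} = - \frac{1}{40} + \frac{v^{2}}{2} + \frac{7 v}{2}$ ($X{\left(v \right)} = \frac{\left(v^{2} + \left(2 - -5\right) v\right) - \frac{1}{20}}{2} = \frac{\left(v^{2} + \left(2 + 5\right) v\right) - \frac{1}{20}}{2} = \frac{\left(v^{2} + 7 v\right) - \frac{1}{20}}{2} = \frac{- \frac{1}{20} + v^{2} + 7 v}{2} = - \frac{1}{40} + \frac{v^{2}}{2} + \frac{7 v}{2}$)
$m{\left(Y,d \right)} = \frac{3959}{40}$ ($m{\left(Y,d \right)} = - \frac{1}{40} + \frac{11^{2}}{2} + \frac{7}{2} \cdot 11 = - \frac{1}{40} + \frac{1}{2} \cdot 121 + \frac{77}{2} = - \frac{1}{40} + \frac{121}{2} + \frac{77}{2} = \frac{3959}{40}$)
$\frac{5171}{m{\left(-37,79 \right)}} = \frac{5171}{\frac{3959}{40}} = 5171 \cdot \frac{40}{3959} = \frac{206840}{3959}$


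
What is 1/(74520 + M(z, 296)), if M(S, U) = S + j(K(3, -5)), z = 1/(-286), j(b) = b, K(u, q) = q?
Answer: 286/21311289 ≈ 1.3420e-5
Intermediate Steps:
z = -1/286 ≈ -0.0034965
M(S, U) = -5 + S (M(S, U) = S - 5 = -5 + S)
1/(74520 + M(z, 296)) = 1/(74520 + (-5 - 1/286)) = 1/(74520 - 1431/286) = 1/(21311289/286) = 286/21311289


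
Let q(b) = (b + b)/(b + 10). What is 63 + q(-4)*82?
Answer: -139/3 ≈ -46.333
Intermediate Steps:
q(b) = 2*b/(10 + b) (q(b) = (2*b)/(10 + b) = 2*b/(10 + b))
63 + q(-4)*82 = 63 + (2*(-4)/(10 - 4))*82 = 63 + (2*(-4)/6)*82 = 63 + (2*(-4)*(1/6))*82 = 63 - 4/3*82 = 63 - 328/3 = -139/3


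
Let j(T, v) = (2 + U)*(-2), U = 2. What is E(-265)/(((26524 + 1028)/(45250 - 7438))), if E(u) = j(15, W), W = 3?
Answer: -3151/287 ≈ -10.979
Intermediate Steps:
j(T, v) = -8 (j(T, v) = (2 + 2)*(-2) = 4*(-2) = -8)
E(u) = -8
E(-265)/(((26524 + 1028)/(45250 - 7438))) = -8*(45250 - 7438)/(26524 + 1028) = -8/(27552/37812) = -8/(27552*(1/37812)) = -8/2296/3151 = -8*3151/2296 = -3151/287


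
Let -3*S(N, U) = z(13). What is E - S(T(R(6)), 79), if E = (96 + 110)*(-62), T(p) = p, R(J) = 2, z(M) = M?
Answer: -38303/3 ≈ -12768.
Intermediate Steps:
S(N, U) = -13/3 (S(N, U) = -⅓*13 = -13/3)
E = -12772 (E = 206*(-62) = -12772)
E - S(T(R(6)), 79) = -12772 - 1*(-13/3) = -12772 + 13/3 = -38303/3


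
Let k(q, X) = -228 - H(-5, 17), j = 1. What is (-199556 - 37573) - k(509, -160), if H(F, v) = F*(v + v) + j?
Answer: -237070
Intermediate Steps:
H(F, v) = 1 + 2*F*v (H(F, v) = F*(v + v) + 1 = F*(2*v) + 1 = 2*F*v + 1 = 1 + 2*F*v)
k(q, X) = -59 (k(q, X) = -228 - (1 + 2*(-5)*17) = -228 - (1 - 170) = -228 - 1*(-169) = -228 + 169 = -59)
(-199556 - 37573) - k(509, -160) = (-199556 - 37573) - 1*(-59) = -237129 + 59 = -237070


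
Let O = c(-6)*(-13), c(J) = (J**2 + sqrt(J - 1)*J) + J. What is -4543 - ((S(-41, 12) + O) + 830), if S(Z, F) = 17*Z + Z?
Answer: -4245 - 78*I*sqrt(7) ≈ -4245.0 - 206.37*I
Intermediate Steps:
c(J) = J + J**2 + J*sqrt(-1 + J) (c(J) = (J**2 + sqrt(-1 + J)*J) + J = (J**2 + J*sqrt(-1 + J)) + J = J + J**2 + J*sqrt(-1 + J))
O = -390 + 78*I*sqrt(7) (O = -6*(1 - 6 + sqrt(-1 - 6))*(-13) = -6*(1 - 6 + sqrt(-7))*(-13) = -6*(1 - 6 + I*sqrt(7))*(-13) = -6*(-5 + I*sqrt(7))*(-13) = (30 - 6*I*sqrt(7))*(-13) = -390 + 78*I*sqrt(7) ≈ -390.0 + 206.37*I)
S(Z, F) = 18*Z
-4543 - ((S(-41, 12) + O) + 830) = -4543 - ((18*(-41) + (-390 + 78*I*sqrt(7))) + 830) = -4543 - ((-738 + (-390 + 78*I*sqrt(7))) + 830) = -4543 - ((-1128 + 78*I*sqrt(7)) + 830) = -4543 - (-298 + 78*I*sqrt(7)) = -4543 + (298 - 78*I*sqrt(7)) = -4245 - 78*I*sqrt(7)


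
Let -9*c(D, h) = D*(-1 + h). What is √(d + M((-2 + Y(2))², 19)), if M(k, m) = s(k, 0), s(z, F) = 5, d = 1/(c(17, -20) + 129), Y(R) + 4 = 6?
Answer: √1281698/506 ≈ 2.2374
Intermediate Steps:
Y(R) = 2 (Y(R) = -4 + 6 = 2)
c(D, h) = -D*(-1 + h)/9
d = 3/506 (d = 1/((⅑)*17*(1 - 1*(-20)) + 129) = 1/((⅑)*17*(1 + 20) + 129) = 1/((⅑)*17*21 + 129) = 1/(119/3 + 129) = 1/(506/3) = 3/506 ≈ 0.0059289)
M(k, m) = 5
√(d + M((-2 + Y(2))², 19)) = √(3/506 + 5) = √(2533/506) = √1281698/506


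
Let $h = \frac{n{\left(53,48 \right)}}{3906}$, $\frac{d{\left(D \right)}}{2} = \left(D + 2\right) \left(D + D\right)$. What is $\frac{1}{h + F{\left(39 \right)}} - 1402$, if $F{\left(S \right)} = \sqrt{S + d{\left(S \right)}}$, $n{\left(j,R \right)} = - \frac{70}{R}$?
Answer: $- \frac{323606653113934}{230817869563} + \frac{538036992 \sqrt{715}}{1154089347815} \approx -1402.0$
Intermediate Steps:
$d{\left(D \right)} = 4 D \left(2 + D\right)$ ($d{\left(D \right)} = 2 \left(D + 2\right) \left(D + D\right) = 2 \left(2 + D\right) 2 D = 2 \cdot 2 D \left(2 + D\right) = 4 D \left(2 + D\right)$)
$F{\left(S \right)} = \sqrt{S + 4 S \left(2 + S\right)}$
$h = - \frac{5}{13392}$ ($h = \frac{\left(-70\right) \frac{1}{48}}{3906} = \left(-70\right) \frac{1}{48} \cdot \frac{1}{3906} = \left(- \frac{35}{24}\right) \frac{1}{3906} = - \frac{5}{13392} \approx -0.00037336$)
$\frac{1}{h + F{\left(39 \right)}} - 1402 = \frac{1}{- \frac{5}{13392} + \sqrt{39 \left(9 + 4 \cdot 39\right)}} - 1402 = \frac{1}{- \frac{5}{13392} + \sqrt{39 \left(9 + 156\right)}} - 1402 = \frac{1}{- \frac{5}{13392} + \sqrt{39 \cdot 165}} - 1402 = \frac{1}{- \frac{5}{13392} + \sqrt{6435}} - 1402 = \frac{1}{- \frac{5}{13392} + 3 \sqrt{715}} - 1402 = -1402 + \frac{1}{- \frac{5}{13392} + 3 \sqrt{715}}$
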